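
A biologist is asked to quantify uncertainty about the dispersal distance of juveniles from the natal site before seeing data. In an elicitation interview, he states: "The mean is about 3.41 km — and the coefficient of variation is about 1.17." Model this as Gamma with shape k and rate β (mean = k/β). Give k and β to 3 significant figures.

k ≈ 0.731, β ≈ 0.214

For Gamma(k, rate β): mean = k/β, variance = k/β², so CV = 1/√k.
CV = 1.17, hence k = 1/CV² = 0.731.
Then β = k/mean = 0.731/3.41 = 0.214.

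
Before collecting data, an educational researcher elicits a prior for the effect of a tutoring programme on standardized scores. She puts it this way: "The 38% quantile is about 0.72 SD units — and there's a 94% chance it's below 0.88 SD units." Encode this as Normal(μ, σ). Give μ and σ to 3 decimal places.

μ = 0.746, σ = 0.086

For Normal(μ,σ), the p-quantile is μ + z_p·σ. Here z_{0.38} = -0.3055, z_{0.94} = 1.555.
So 0.72 = μ − 0.3055σ and 0.88 = μ + 1.555σ.
Subtracting: σ = (0.88 − 0.72)/(1.555 − (-0.3055)) = 0.086.
Then μ = 0.72 − (-0.3055)·0.086 = 0.746.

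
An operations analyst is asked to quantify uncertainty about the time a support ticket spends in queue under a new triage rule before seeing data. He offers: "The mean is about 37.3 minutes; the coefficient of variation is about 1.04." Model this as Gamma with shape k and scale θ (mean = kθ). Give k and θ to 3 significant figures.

For Gamma(k, scale θ): mean = kθ, variance = kθ², so CV = 1/√k.
CV = 1.04, hence k = 1/CV² = 0.925.
Then θ = mean/k = 37.3/0.925 = 40.3.

k ≈ 0.925, θ ≈ 40.3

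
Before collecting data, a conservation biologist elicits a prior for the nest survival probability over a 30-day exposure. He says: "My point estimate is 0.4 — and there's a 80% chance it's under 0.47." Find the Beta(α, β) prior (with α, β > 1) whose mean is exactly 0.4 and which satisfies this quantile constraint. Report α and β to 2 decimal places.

α ≈ 13.70, β ≈ 20.54

With mean 0.4 fixed, write α = 0.4s, β = 0.6s where s = α+β.
Need P(θ < 0.47) = 0.8 under Beta(0.4s, 0.6s). Normal approximation: (q−m)/√(m(1−m)/s) ≈ z_{0.8} = 0.842, so s ≈ 0.4·0.6·(0.842)²/(0.47−0.4)² = 34.7.
At s = 34.7: P(θ<0.47) ≈ 0.801. Adjusting to match 0.8 gives s ≈ 34.24.
So α = 0.4·34.24 ≈ 13.70, β = 0.6·34.24 ≈ 20.54.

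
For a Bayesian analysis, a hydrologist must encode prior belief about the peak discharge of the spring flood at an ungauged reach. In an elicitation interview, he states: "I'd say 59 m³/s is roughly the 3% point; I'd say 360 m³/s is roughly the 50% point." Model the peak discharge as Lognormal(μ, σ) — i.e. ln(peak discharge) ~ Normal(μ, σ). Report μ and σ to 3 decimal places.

If T ~ Lognormal(μ,σ) then ln T ~ Normal(μ,σ), so the p-quantile of ln T is μ + z_p·σ.
ln(59) = 4.078 and ln(360) = 5.886; z_{0.03} = -1.881, z_{0.5} = 0.
σ = (5.886 − 4.078)/(0 − (-1.881)) = 0.962.
μ = 4.078 − (-1.881)·0.962 = 5.886.

μ ≈ 5.886, σ ≈ 0.962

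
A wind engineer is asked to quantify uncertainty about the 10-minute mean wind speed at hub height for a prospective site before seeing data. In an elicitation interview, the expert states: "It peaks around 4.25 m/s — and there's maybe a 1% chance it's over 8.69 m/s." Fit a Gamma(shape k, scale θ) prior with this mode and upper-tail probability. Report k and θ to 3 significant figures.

k ≈ 10.6, θ ≈ 0.445

Gamma(k,θ) with k>1 has mode (k−1)θ, so θ = 4.25/(k−1).
Need P(X < 8.69) = 0.99 with θ tied to k this way. Start at k = 2, θ = 4.25: P(X<8.69) ≈ 0.606.
Too low — raise k to concentrate. Iterating converges to k ≈ 10.6.
Then θ = 4.25/(10.6−1) ≈ 0.445.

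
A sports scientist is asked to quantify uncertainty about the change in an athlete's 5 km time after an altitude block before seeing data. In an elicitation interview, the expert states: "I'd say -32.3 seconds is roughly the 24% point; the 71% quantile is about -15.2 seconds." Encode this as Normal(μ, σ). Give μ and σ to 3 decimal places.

For Normal(μ,σ), the p-quantile is μ + z_p·σ. Here z_{0.24} = -0.7063, z_{0.71} = 0.5534.
So -32.3 = μ − 0.7063σ and -15.2 = μ + 0.5534σ.
Subtracting: σ = (-15.2 − -32.3)/(0.5534 − (-0.7063)) = 13.575.
Then μ = -32.3 − (-0.7063)·13.575 = -22.712.

μ = -22.712, σ = 13.575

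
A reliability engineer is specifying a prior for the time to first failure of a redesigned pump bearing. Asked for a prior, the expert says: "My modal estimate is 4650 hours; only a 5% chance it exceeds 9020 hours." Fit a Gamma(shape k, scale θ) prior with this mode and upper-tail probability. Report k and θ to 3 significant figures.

Gamma(k,θ) with k>1 has mode (k−1)θ, so θ = 4650/(k−1).
Need P(X < 9020) = 0.95 with θ tied to k this way. Start at k = 2, θ = 4650: P(X<9020) ≈ 0.577.
Too low — raise k to concentrate. Iterating converges to k ≈ 7.32.
Then θ = 4650/(7.32−1) ≈ 735.

k ≈ 7.32, θ ≈ 735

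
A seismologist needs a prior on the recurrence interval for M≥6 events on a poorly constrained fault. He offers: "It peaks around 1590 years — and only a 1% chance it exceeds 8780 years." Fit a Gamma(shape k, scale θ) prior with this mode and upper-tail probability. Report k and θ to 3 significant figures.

Gamma(k,θ) with k>1 has mode (k−1)θ, so θ = 1590/(k−1).
Need P(X < 8780) = 0.99 with θ tied to k this way. Start at k = 2, θ = 1590: P(X<8780) ≈ 0.974.
Too low — raise k to concentrate. Iterating converges to k ≈ 2.3.
Then θ = 1590/(2.3−1) ≈ 1220.

k ≈ 2.3, θ ≈ 1220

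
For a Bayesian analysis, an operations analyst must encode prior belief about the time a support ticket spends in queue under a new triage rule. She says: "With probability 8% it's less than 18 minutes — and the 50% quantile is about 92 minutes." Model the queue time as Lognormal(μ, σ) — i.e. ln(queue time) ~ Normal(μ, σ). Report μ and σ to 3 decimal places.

μ ≈ 4.522, σ ≈ 1.161

If T ~ Lognormal(μ,σ) then ln T ~ Normal(μ,σ), so the p-quantile of ln T is μ + z_p·σ.
ln(18) = 2.89 and ln(92) = 4.522; z_{0.08} = -1.405, z_{0.5} = 0.
σ = (4.522 − 2.89)/(0 − (-1.405)) = 1.161.
μ = 2.89 − (-1.405)·1.161 = 4.522.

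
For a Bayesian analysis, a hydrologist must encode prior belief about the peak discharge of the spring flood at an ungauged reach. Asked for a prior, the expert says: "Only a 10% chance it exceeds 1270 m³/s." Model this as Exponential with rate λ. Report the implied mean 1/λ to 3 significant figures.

mean ≈ 552 m³/s

P(T > 1270.0) = e^(−λ·1270.0) = 0.1, so λ = −ln(0.1)/1270.0 = 0.00181.
Mean = 1/λ = 552 m³/s.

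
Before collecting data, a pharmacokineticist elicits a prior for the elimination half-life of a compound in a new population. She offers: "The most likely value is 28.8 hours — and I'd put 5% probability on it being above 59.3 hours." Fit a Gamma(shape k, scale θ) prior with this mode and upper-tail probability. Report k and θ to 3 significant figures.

Gamma(k,θ) with k>1 has mode (k−1)θ, so θ = 28.8/(k−1).
Need P(X < 59.3) = 0.95 with θ tied to k this way. Start at k = 2, θ = 28.8: P(X<59.3) ≈ 0.610.
Too low — raise k to concentrate. Iterating converges to k ≈ 6.3.
Then θ = 28.8/(6.3−1) ≈ 5.43.

k ≈ 6.3, θ ≈ 5.43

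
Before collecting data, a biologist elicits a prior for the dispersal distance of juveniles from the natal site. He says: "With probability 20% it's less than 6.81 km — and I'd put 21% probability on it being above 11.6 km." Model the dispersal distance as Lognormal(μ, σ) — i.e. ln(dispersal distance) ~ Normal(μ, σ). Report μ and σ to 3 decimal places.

μ ≈ 2.190, σ ≈ 0.323

If T ~ Lognormal(μ,σ) then ln T ~ Normal(μ,σ), so the p-quantile of ln T is μ + z_p·σ.
ln(6.81) = 1.918 and ln(11.6) = 2.451; z_{0.2} = -0.8416, z_{0.79} = 0.8064.
σ = (2.451 − 1.918)/(0.8064 − (-0.8416)) = 0.323.
μ = 1.918 − (-0.8416)·0.323 = 2.190.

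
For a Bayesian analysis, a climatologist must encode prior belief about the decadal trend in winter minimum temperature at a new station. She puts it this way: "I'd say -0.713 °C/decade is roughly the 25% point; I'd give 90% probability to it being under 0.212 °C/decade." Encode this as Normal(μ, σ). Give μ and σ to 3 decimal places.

The p-quantile of Normal(μ,σ) is μ + z_p·σ, with z_{0.25} = -0.6745 and z_{0.9} = 1.282.
Eliminate σ: μ = (z₂·x₁ − z₁·x₂)/(z₂ − z₁) = (1.282·-0.713 − (-0.6745)·0.212)/1.956 = -0.394.
Then σ = (x₂ − x₁)/(z₂ − z₁) = (0.212 − -0.713)/1.956 = 0.473.

μ = -0.394, σ = 0.473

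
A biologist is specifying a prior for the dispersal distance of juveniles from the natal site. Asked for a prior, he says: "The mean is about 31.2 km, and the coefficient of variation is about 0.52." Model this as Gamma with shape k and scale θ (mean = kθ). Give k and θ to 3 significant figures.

For Gamma(k, scale θ): mean = kθ, variance = kθ², so CV = 1/√k.
CV = 0.52, hence k = 1/CV² = 3.7.
Then θ = mean/k = 31.2/3.7 = 8.44.

k ≈ 3.7, θ ≈ 8.44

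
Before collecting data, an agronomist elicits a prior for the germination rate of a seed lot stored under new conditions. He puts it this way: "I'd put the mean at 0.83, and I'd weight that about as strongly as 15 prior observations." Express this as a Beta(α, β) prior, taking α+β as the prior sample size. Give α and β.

α = 12.45, β = 2.55

Under the effective-sample-size interpretation, Beta(α, β) has prior mean α/(α+β) and prior sample size α+β.
So α+β = 15 and α/(α+β) = 0.83, giving α = 0.83·15 = 12.45 and β = 15 − 12.45 = 2.55.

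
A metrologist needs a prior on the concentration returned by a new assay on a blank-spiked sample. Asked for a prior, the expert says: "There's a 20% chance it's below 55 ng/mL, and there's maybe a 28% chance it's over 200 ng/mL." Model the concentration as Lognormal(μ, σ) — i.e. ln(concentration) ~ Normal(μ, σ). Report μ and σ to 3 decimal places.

If T ~ Lognormal(μ,σ) then ln T ~ Normal(μ,σ), so the p-quantile of ln T is μ + z_p·σ.
ln(55) = 4.007 and ln(200) = 5.298; z_{0.2} = -0.8416, z_{0.72} = 0.5828.
σ = (5.298 − 4.007)/(0.5828 − (-0.8416)) = 0.906.
μ = 4.007 − (-0.8416)·0.906 = 4.770.

μ ≈ 4.770, σ ≈ 0.906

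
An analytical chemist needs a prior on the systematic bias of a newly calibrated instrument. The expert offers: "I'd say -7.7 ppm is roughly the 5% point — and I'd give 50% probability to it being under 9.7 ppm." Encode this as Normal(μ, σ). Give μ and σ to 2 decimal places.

For Normal(μ,σ), the p-quantile is μ + z_p·σ. Here z_{0.05} = -1.645, z_{0.5} = 0.
So -7.7 = μ − 1.645σ and 9.7 = μ + 0σ.
Subtracting: σ = (9.7 − -7.7)/(0 − (-1.645)) = 10.58.
Then μ = -7.7 − (-1.645)·10.58 = 9.70.

μ = 9.70, σ = 10.58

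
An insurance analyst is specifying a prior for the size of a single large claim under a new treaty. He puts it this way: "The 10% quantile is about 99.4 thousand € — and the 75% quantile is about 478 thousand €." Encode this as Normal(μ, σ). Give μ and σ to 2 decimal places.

For Normal(μ,σ), the p-quantile is μ + z_p·σ. Here z_{0.1} = -1.282, z_{0.75} = 0.6745.
So 99.4 = μ − 1.282σ and 478 = μ + 0.6745σ.
Subtracting: σ = (478 − 99.4)/(0.6745 − (-1.282)) = 193.55.
Then μ = 99.4 − (-1.282)·193.55 = 347.45.

μ = 347.45, σ = 193.55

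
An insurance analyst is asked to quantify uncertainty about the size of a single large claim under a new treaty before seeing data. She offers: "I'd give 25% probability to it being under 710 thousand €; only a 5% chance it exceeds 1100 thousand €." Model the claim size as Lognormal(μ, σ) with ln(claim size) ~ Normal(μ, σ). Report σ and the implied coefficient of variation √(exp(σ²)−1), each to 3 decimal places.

If T ~ Lognormal(μ,σ) then ln T ~ Normal(μ,σ), so the p-quantile of ln T is μ + z_p·σ.
ln(710) = 6.565 and ln(1100) = 7.003; z_{0.25} = -0.6745, z_{0.95} = 1.645.
σ = (7.003 − 6.565)/(1.645 − (-0.6745)) = 0.189.
μ = 6.565 − (-0.6745)·0.189 = 6.693.
CV = √(exp(σ²)−1) = √(exp(0.0356)−1) = 0.190.

σ ≈ 0.189, CV ≈ 0.190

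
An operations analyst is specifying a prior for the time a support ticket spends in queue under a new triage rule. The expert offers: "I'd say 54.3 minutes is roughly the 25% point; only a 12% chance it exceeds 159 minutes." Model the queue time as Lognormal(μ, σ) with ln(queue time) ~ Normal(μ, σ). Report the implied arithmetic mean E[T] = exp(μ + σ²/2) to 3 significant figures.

E[T] ≈ 95.1 minutes

If T ~ Lognormal(μ,σ) then ln T ~ Normal(μ,σ), so the p-quantile of ln T is μ + z_p·σ.
ln(54.3) = 3.995 and ln(159) = 5.069; z_{0.25} = -0.6745, z_{0.88} = 1.175.
σ = (5.069 − 3.995)/(1.175 − (-0.6745)) = 0.581.
μ = 3.995 − (-0.6745)·0.581 = 4.386.
E[T] = exp(μ + σ²/2) = exp(4.386 + 0.1687) = 95.1 minutes.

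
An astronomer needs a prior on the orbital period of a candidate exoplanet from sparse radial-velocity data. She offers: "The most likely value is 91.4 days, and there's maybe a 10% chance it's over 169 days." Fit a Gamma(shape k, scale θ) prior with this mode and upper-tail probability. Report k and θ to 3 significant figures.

k ≈ 6.05, θ ≈ 18.1

Gamma(k,θ) with k>1 has mode (k−1)θ, so θ = 91.4/(k−1).
Need P(X < 169) = 0.9 with θ tied to k this way. Start at k = 2, θ = 91.4: P(X<169) ≈ 0.552.
Too low — raise k to concentrate. Iterating converges to k ≈ 6.05.
Then θ = 91.4/(6.05−1) ≈ 18.1.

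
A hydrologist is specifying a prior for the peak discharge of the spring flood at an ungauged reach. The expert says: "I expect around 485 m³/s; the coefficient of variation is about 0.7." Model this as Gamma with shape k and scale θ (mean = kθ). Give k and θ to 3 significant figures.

k ≈ 2.04, θ ≈ 238

For Gamma(k, scale θ): mean = kθ, variance = kθ², so CV = 1/√k.
CV = 0.7, hence k = 1/CV² = 2.04.
Then θ = mean/k = 485/2.04 = 238.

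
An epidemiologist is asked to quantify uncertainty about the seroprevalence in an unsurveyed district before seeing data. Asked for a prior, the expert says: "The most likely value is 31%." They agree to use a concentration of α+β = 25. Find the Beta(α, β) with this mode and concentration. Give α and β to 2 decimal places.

For α,β > 1 the Beta mode is (α−1)/(α+β−2). With α+β = 25, the mode is (α−1)/23.
Set (α−1)/23 = 0.31 → α = 1 + 0.31·23 = 8.13.
β = 25 − α = 16.87.

α = 8.13, β = 16.87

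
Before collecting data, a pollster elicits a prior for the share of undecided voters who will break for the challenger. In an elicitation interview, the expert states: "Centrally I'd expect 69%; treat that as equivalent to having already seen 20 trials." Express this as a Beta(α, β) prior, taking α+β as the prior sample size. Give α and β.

Under the effective-sample-size interpretation, Beta(α, β) has prior mean α/(α+β) and prior sample size α+β.
So α+β = 20 and α/(α+β) = 0.69, giving α = 0.69·20 = 13.8 and β = 20 − 13.8 = 6.2.

α = 13.8, β = 6.2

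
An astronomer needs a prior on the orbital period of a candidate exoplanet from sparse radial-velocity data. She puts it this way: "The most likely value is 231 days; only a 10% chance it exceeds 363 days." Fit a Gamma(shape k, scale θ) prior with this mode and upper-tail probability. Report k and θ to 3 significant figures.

k ≈ 10.2, θ ≈ 25.2

Gamma(k,θ) with k>1 has mode (k−1)θ, so θ = 231/(k−1).
Need P(X < 363) = 0.9 with θ tied to k this way. Start at k = 2, θ = 231: P(X<363) ≈ 0.466.
Too low — raise k to concentrate. Iterating converges to k ≈ 10.2.
Then θ = 231/(10.2−1) ≈ 25.2.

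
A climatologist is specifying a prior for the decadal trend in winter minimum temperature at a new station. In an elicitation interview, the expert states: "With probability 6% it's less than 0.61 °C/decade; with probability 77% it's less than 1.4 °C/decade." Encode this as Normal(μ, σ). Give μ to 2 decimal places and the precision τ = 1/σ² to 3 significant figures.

For Normal(μ,σ), the p-quantile is μ + z_p·σ. Here z_{0.06} = -1.555, z_{0.77} = 0.7388.
So 0.61 = μ − 1.555σ and 1.4 = μ + 0.7388σ.
Subtracting: σ = (1.4 − 0.61)/(0.7388 − (-1.555)) = 0.34.
Then μ = 0.61 − (-1.555)·0.34 = 1.15.
Precision τ = 1/σ² = 1/0.3444² = 8.43.

μ = 1.15, τ = 8.43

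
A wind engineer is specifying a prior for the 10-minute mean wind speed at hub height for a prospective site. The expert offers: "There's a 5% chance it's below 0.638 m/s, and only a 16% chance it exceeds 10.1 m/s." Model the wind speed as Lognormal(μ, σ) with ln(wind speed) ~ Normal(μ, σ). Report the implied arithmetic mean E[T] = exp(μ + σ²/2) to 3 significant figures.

E[T] ≈ 6.17 m/s

If T ~ Lognormal(μ,σ) then ln T ~ Normal(μ,σ), so the p-quantile of ln T is μ + z_p·σ.
ln(0.638) = -0.4494 and ln(10.1) = 2.313; z_{0.05} = -1.645, z_{0.84} = 0.9945.
σ = (2.313 − -0.4494)/(0.9945 − (-1.645)) = 1.046.
μ = -0.4494 − (-1.645)·1.046 = 1.272.
E[T] = exp(μ + σ²/2) = exp(1.272 + 0.5475) = 6.17 m/s.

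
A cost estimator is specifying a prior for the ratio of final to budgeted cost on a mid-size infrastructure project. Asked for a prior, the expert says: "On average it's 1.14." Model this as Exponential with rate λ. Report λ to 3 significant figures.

Exponential mean = 1/λ, so λ = 1/1.14 = 0.877.

λ ≈ 0.877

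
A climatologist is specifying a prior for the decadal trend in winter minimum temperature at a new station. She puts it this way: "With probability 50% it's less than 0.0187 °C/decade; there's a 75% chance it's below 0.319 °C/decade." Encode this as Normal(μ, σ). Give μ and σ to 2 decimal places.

μ = 0.02, σ = 0.45

For Normal(μ,σ), the p-quantile is μ + z_p·σ. Here z_{0.5} = 0, z_{0.75} = 0.6745.
So 0.0187 = μ + 0σ and 0.319 = μ + 0.6745σ.
Subtracting: σ = (0.319 − 0.0187)/(0.6745 − (0)) = 0.45.
Then μ = 0.0187 − (0)·0.45 = 0.02.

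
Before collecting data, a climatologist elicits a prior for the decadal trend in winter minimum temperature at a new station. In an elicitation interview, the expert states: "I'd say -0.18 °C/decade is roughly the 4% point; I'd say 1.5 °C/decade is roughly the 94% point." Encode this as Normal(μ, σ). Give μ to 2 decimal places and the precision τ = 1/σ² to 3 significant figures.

μ = 0.71, τ = 3.87

The p-quantile of Normal(μ,σ) is μ + z_p·σ, with z_{0.04} = -1.751 and z_{0.94} = 1.555.
Eliminate σ: μ = (z₂·x₁ − z₁·x₂)/(z₂ − z₁) = (1.555·-0.18 − (-1.751)·1.5)/3.305 = 0.71.
Then σ = (x₂ − x₁)/(z₂ − z₁) = (1.5 − -0.18)/3.305 = 0.51.
Precision τ = 1/σ² = 1/0.5083² = 3.87.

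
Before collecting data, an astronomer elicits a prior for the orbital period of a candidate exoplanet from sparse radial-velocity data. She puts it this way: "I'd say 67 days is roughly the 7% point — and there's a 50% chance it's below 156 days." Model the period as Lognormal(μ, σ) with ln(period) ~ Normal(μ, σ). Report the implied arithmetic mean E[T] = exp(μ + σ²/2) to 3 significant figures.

If T ~ Lognormal(μ,σ) then ln T ~ Normal(μ,σ), so the p-quantile of ln T is μ + z_p·σ.
ln(67) = 4.205 and ln(156) = 5.05; z_{0.07} = -1.476, z_{0.5} = 0.
σ = (5.05 − 4.205)/(0 − (-1.476)) = 0.573.
μ = 4.205 − (-1.476)·0.573 = 5.050.
E[T] = exp(μ + σ²/2) = exp(5.050 + 0.1640) = 184 days.

E[T] ≈ 184 days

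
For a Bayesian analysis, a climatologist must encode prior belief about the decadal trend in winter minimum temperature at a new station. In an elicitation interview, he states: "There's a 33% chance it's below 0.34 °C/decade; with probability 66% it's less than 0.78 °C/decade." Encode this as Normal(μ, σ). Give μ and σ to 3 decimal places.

μ = 0.567, σ = 0.516

For Normal(μ,σ), the p-quantile is μ + z_p·σ. Here z_{0.33} = -0.4399, z_{0.66} = 0.4125.
So 0.34 = μ − 0.4399σ and 0.78 = μ + 0.4125σ.
Subtracting: σ = (0.78 − 0.34)/(0.4125 − (-0.4399)) = 0.516.
Then μ = 0.34 − (-0.4399)·0.516 = 0.567.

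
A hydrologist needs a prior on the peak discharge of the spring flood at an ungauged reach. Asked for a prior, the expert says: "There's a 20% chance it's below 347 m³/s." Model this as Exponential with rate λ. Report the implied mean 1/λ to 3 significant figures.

mean ≈ 1560 m³/s

P(T < 347.0) = 1 − e^(−λ·347.0) = 0.2, so λ = −ln(1−0.2)/347.0 = −ln(0.8)/347.0 = 0.000643.
Mean = 1/λ = 1560 m³/s.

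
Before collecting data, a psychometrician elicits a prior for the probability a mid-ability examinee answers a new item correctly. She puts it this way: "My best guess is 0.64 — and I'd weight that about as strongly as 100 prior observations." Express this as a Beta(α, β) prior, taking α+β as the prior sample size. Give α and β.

α = 64, β = 36

Under the effective-sample-size interpretation, Beta(α, β) has prior mean α/(α+β) and prior sample size α+β.
So α+β = 100 and α/(α+β) = 0.64, giving α = 0.64·100 = 64 and β = 100 − 64 = 36.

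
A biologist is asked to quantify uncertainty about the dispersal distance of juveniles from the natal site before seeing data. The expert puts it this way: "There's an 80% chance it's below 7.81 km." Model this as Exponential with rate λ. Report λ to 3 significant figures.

P(T < 7.81) = 1 − e^(−λ·7.81) = 0.8, so λ = −ln(1−0.8)/7.81 = −ln(0.2)/7.81 = 0.206.

λ ≈ 0.206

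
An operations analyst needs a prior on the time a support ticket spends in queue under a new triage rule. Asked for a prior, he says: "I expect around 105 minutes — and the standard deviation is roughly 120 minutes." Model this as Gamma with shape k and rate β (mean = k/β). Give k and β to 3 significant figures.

k ≈ 0.766, β ≈ 0.00729

For Gamma(k, rate β): mean = k/β, variance = k/β², so CV = 1/√k.
CV = SD/mean = 120/105 = 1.143, hence k = 1/CV² = 0.766.
Then β = k/mean = 0.766/105 = 0.00729.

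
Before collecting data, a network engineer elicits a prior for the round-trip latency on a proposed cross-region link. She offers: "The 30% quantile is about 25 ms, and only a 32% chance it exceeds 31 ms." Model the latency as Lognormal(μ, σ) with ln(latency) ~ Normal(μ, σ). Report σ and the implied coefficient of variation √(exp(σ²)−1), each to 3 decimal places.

If T ~ Lognormal(μ,σ) then ln T ~ Normal(μ,σ), so the p-quantile of ln T is μ + z_p·σ.
ln(25) = 3.219 and ln(31) = 3.434; z_{0.3} = -0.5244, z_{0.68} = 0.4677.
σ = (3.434 − 3.219)/(0.4677 − (-0.5244)) = 0.217.
μ = 3.219 − (-0.5244)·0.217 = 3.333.
CV = √(exp(σ²)−1) = √(exp(0.0470)−1) = 0.219.

σ ≈ 0.217, CV ≈ 0.219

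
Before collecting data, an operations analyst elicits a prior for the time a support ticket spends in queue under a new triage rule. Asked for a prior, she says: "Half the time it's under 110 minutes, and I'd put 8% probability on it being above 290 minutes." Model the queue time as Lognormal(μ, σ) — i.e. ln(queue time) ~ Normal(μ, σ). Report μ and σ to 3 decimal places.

If T ~ Lognormal(μ,σ) then ln T ~ Normal(μ,σ), so the p-quantile of ln T is μ + z_p·σ.
ln(110) = 4.7 and ln(290) = 5.67; z_{0.5} = 0, z_{0.92} = 1.405.
σ = (5.67 − 4.7)/(1.405 − (0)) = 0.690.
μ = 4.7 − (0)·0.690 = 4.700.

μ ≈ 4.700, σ ≈ 0.690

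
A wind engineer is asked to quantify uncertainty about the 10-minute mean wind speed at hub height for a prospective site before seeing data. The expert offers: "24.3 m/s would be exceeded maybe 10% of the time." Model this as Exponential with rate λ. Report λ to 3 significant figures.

P(T > 24.3) = e^(−λ·24.3) = 0.1, so λ = −ln(0.1)/24.3 = 0.0948.

λ ≈ 0.0948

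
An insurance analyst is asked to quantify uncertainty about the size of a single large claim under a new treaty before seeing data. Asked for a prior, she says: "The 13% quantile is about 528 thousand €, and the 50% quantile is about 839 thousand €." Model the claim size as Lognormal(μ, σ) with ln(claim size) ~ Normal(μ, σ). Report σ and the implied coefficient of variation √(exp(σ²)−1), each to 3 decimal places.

σ ≈ 0.411, CV ≈ 0.429

If T ~ Lognormal(μ,σ) then ln T ~ Normal(μ,σ), so the p-quantile of ln T is μ + z_p·σ.
ln(528) = 6.269 and ln(839) = 6.732; z_{0.13} = -1.126, z_{0.5} = 0.
σ = (6.732 − 6.269)/(0 − (-1.126)) = 0.411.
μ = 6.269 − (-1.126)·0.411 = 6.732.
CV = √(exp(σ²)−1) = √(exp(0.1690)−1) = 0.429.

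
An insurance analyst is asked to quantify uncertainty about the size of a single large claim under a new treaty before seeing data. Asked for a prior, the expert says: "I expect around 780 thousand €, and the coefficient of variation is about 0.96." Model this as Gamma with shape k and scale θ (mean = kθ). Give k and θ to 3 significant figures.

For Gamma(k, scale θ): mean = kθ, variance = kθ², so CV = 1/√k.
CV = 0.96, hence k = 1/CV² = 1.09.
Then θ = mean/k = 780/1.09 = 719.

k ≈ 1.09, θ ≈ 719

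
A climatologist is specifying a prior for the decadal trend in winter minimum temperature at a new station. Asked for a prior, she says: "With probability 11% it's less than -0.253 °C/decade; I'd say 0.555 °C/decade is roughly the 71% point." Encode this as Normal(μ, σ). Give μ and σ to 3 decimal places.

The p-quantile of Normal(μ,σ) is μ + z_p·σ, with z_{0.11} = -1.227 and z_{0.71} = 0.5534.
Eliminate σ: μ = (z₂·x₁ − z₁·x₂)/(z₂ − z₁) = (0.5534·-0.253 − (-1.227)·0.555)/1.78 = 0.304.
Then σ = (x₂ − x₁)/(z₂ − z₁) = (0.555 − -0.253)/1.78 = 0.454.

μ = 0.304, σ = 0.454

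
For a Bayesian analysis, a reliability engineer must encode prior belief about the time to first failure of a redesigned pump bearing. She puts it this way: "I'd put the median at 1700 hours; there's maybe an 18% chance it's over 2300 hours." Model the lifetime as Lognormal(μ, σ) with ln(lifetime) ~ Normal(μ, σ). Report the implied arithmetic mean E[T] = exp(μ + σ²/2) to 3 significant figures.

E[T] ≈ 1800 hours

If T ~ Lognormal(μ,σ) then ln T ~ Normal(μ,σ), so the p-quantile of ln T is μ + z_p·σ.
ln(1700) = 7.438 and ln(2300) = 7.741; z_{0.5} = 0, z_{0.82} = 0.9154.
σ = (7.741 − 7.438)/(0.9154 − (0)) = 0.330.
μ = 7.438 − (0)·0.330 = 7.438.
E[T] = exp(μ + σ²/2) = exp(7.438 + 0.0545) = 1800 hours.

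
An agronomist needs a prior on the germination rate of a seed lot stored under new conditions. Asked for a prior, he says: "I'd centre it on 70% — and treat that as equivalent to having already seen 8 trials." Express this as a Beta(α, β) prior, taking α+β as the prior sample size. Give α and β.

α = 5.6, β = 2.4

Under the effective-sample-size interpretation, Beta(α, β) has prior mean α/(α+β) and prior sample size α+β.
So α+β = 8 and α/(α+β) = 0.7, giving α = 0.7·8 = 5.6 and β = 8 − 5.6 = 2.4.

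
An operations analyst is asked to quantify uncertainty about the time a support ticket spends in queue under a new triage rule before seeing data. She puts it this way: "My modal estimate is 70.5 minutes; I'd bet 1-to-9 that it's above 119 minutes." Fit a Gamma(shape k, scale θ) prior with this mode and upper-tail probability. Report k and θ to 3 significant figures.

Gamma(k,θ) with k>1 has mode (k−1)θ, so θ = 70.5/(k−1).
Need P(X < 119) = 0.9 with θ tied to k this way. Start at k = 2, θ = 70.5: P(X<119) ≈ 0.503.
Too low — raise k to concentrate. Iterating converges to k ≈ 7.9.
Then θ = 70.5/(7.9−1) ≈ 10.2.

k ≈ 7.9, θ ≈ 10.2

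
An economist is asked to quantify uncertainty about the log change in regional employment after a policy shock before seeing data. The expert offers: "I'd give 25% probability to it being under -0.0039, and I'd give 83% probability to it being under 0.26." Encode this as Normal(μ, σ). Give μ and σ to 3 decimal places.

The p-quantile of Normal(μ,σ) is μ + z_p·σ, with z_{0.25} = -0.6745 and z_{0.83} = 0.9542.
Eliminate σ: μ = (z₂·x₁ − z₁·x₂)/(z₂ − z₁) = (0.9542·-0.0039 − (-0.6745)·0.26)/1.629 = 0.105.
Then σ = (x₂ − x₁)/(z₂ − z₁) = (0.26 − -0.0039)/1.629 = 0.162.

μ = 0.105, σ = 0.162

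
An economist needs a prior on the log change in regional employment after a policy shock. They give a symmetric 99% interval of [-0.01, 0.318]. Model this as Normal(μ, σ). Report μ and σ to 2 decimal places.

A symmetric 99% interval runs μ ± z·σ with z = 2.576.
Half-width = 0.164, so σ = 0.164/2.576 = 0.06.
μ is the interval midpoint, 0.15.

μ = 0.15, σ = 0.06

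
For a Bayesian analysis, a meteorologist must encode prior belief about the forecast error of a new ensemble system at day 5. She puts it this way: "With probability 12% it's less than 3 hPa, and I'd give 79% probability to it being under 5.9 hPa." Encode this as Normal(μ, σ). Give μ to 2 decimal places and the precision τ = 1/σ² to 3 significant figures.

μ = 4.72, τ = 0.467

For Normal(μ,σ), the p-quantile is μ + z_p·σ. Here z_{0.12} = -1.175, z_{0.79} = 0.8064.
So 3 = μ − 1.175σ and 5.9 = μ + 0.8064σ.
Subtracting: σ = (5.9 − 3)/(0.8064 − (-1.175)) = 1.46.
Then μ = 3 − (-1.175)·1.46 = 4.72.
Precision τ = 1/σ² = 1/1.464² = 0.467.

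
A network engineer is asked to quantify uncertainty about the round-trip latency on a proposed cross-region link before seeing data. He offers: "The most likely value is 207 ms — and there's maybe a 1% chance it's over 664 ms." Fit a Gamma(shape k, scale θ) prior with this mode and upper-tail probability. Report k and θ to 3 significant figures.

Gamma(k,θ) with k>1 has mode (k−1)θ, so θ = 207/(k−1).
Need P(X < 664) = 0.99 with θ tied to k this way. Start at k = 2, θ = 207: P(X<664) ≈ 0.830.
Too low — raise k to concentrate. Iterating converges to k ≈ 4.26.
Then θ = 207/(4.26−1) ≈ 63.5.

k ≈ 4.26, θ ≈ 63.5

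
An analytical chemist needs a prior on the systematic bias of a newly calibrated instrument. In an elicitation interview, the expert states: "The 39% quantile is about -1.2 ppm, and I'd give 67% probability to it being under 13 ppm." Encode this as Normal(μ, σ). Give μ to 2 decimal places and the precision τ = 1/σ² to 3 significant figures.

For Normal(μ,σ), the p-quantile is μ + z_p·σ. Here z_{0.39} = -0.2793, z_{0.67} = 0.4399.
So -1.2 = μ − 0.2793σ and 13 = μ + 0.4399σ.
Subtracting: σ = (13 − -1.2)/(0.4399 − (-0.2793)) = 19.74.
Then μ = -1.2 − (-0.2793)·19.74 = 4.31.
Precision τ = 1/σ² = 1/19.74² = 0.00257.

μ = 4.31, τ = 0.00257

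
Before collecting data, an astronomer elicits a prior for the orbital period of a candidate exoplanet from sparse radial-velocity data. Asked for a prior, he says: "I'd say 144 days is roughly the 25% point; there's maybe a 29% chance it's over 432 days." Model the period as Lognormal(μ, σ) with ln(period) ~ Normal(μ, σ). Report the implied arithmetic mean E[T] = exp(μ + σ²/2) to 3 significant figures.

If T ~ Lognormal(μ,σ) then ln T ~ Normal(μ,σ), so the p-quantile of ln T is μ + z_p·σ.
ln(144) = 4.97 and ln(432) = 6.068; z_{0.25} = -0.6745, z_{0.71} = 0.5534.
σ = (6.068 − 4.97)/(0.5534 − (-0.6745)) = 0.895.
μ = 4.97 − (-0.6745)·0.895 = 5.573.
E[T] = exp(μ + σ²/2) = exp(5.573 + 0.4003) = 393 days.

E[T] ≈ 393 days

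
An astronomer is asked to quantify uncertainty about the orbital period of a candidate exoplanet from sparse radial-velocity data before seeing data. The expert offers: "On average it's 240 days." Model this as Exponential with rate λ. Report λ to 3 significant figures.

Exponential mean = 1/λ, so λ = 1/240.0 = 0.00417.

λ ≈ 0.00417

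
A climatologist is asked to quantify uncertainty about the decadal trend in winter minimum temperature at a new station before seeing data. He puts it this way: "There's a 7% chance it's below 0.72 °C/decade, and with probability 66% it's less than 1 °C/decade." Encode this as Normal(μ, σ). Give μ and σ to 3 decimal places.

For Normal(μ,σ), the p-quantile is μ + z_p·σ. Here z_{0.07} = -1.476, z_{0.66} = 0.4125.
So 0.72 = μ − 1.476σ and 1 = μ + 0.4125σ.
Subtracting: σ = (1 − 0.72)/(0.4125 − (-1.476)) = 0.148.
Then μ = 0.72 − (-1.476)·0.148 = 0.939.

μ = 0.939, σ = 0.148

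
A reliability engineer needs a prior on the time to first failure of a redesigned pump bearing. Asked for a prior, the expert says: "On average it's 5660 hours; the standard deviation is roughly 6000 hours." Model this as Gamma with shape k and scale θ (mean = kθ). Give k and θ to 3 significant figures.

k ≈ 0.89, θ ≈ 6360

For Gamma(k, scale θ): mean = kθ, variance = kθ², so CV = 1/√k.
CV = SD/mean = 6000/5660 = 1.06, hence k = 1/CV² = 0.89.
Then θ = mean/k = 5660/0.89 = 6360.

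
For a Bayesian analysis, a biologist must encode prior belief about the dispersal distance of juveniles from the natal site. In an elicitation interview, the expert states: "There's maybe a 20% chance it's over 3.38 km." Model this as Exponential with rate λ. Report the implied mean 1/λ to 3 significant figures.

mean ≈ 2.1 km

P(T > 3.38) = e^(−λ·3.38) = 0.2, so λ = −ln(0.2)/3.38 = 0.476.
Mean = 1/λ = 2.1 km.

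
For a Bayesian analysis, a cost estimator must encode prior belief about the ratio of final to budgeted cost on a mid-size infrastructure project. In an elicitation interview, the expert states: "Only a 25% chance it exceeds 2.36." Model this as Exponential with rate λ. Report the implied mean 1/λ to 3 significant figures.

P(T > 2.36) = e^(−λ·2.36) = 0.25, so λ = −ln(0.25)/2.36 = 0.587.
Mean = 1/λ = 1.7.

mean ≈ 1.7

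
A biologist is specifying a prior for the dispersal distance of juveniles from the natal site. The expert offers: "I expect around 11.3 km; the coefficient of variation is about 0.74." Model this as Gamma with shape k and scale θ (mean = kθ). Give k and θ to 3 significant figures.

k ≈ 1.83, θ ≈ 6.19

For Gamma(k, scale θ): mean = kθ, variance = kθ², so CV = 1/√k.
CV = 0.74, hence k = 1/CV² = 1.83.
Then θ = mean/k = 11.3/1.83 = 6.19.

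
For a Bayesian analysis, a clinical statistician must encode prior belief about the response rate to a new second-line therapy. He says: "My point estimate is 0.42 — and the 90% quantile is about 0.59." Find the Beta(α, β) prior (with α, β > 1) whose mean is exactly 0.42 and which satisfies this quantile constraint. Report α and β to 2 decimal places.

With mean 0.42 fixed, write α = 0.42s, β = 0.58s where s = α+β.
Need P(θ < 0.59) = 0.9 under Beta(0.42s, 0.58s). Normal approximation: (q−m)/√(m(1−m)/s) ≈ z_{0.9} = 1.28, so s ≈ 0.42·0.58·(1.28)²/(0.59−0.42)² = 13.8.
At s = 13.8: P(θ<0.59) ≈ 0.899. Adjusting to match 0.9 gives s ≈ 13.91.
So α = 0.42·13.91 ≈ 5.84, β = 0.58·13.91 ≈ 8.07.

α ≈ 5.84, β ≈ 8.07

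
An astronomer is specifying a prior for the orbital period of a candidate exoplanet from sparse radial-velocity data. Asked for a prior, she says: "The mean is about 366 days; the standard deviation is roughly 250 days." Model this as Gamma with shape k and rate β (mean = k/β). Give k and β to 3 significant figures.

k ≈ 2.14, β ≈ 0.00586

For Gamma(k, rate β): mean = k/β, variance = k/β², so CV = 1/√k.
CV = SD/mean = 250/366 = 0.6831, hence k = 1/CV² = 2.14.
Then β = k/mean = 2.14/366 = 0.00586.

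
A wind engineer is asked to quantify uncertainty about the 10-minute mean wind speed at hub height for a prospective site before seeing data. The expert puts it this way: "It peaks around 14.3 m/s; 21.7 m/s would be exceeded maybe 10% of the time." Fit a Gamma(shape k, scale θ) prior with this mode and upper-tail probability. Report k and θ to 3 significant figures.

Gamma(k,θ) with k>1 has mode (k−1)θ, so θ = 14.3/(k−1).
Need P(X < 21.7) = 0.9 with θ tied to k this way. Start at k = 2, θ = 14.3: P(X<21.7) ≈ 0.448.
Too low — raise k to concentrate. Iterating converges to k ≈ 11.7.
Then θ = 14.3/(11.7−1) ≈ 1.33.

k ≈ 11.7, θ ≈ 1.33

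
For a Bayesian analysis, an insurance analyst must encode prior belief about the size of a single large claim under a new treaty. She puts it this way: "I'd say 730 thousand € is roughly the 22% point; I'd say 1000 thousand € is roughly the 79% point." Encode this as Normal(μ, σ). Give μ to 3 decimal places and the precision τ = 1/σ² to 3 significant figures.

μ = 862.073, τ = 3.42e-05

The p-quantile of Normal(μ,σ) is μ + z_p·σ, with z_{0.22} = -0.7722 and z_{0.79} = 0.8064.
Eliminate σ: μ = (z₂·x₁ − z₁·x₂)/(z₂ − z₁) = (0.8064·730 − (-0.7722)·1000)/1.579 = 862.073.
Then σ = (x₂ − x₁)/(z₂ − z₁) = (1000 − 730)/1.579 = 171.036.
Precision τ = 1/σ² = 1/171² = 3.42e-05.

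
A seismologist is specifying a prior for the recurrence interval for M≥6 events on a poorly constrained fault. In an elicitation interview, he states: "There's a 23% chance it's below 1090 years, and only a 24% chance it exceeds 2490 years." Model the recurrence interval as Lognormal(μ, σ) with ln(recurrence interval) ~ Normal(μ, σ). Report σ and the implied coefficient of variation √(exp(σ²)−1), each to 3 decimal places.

σ ≈ 0.572, CV ≈ 0.622

If T ~ Lognormal(μ,σ) then ln T ~ Normal(μ,σ), so the p-quantile of ln T is μ + z_p·σ.
ln(1090) = 6.994 and ln(2490) = 7.82; z_{0.23} = -0.7388, z_{0.76} = 0.7063.
σ = (7.82 − 6.994)/(0.7063 − (-0.7388)) = 0.572.
μ = 6.994 − (-0.7388)·0.572 = 7.416.
CV = √(exp(σ²)−1) = √(exp(0.3268)−1) = 0.622.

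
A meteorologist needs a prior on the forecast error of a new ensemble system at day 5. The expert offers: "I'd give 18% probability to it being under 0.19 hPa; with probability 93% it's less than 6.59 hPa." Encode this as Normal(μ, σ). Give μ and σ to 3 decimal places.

The p-quantile of Normal(μ,σ) is μ + z_p·σ, with z_{0.18} = -0.9154 and z_{0.93} = 1.476.
Eliminate σ: μ = (z₂·x₁ − z₁·x₂)/(z₂ − z₁) = (1.476·0.19 − (-0.9154)·6.59)/2.391 = 2.640.
Then σ = (x₂ − x₁)/(z₂ − z₁) = (6.59 − 0.19)/2.391 = 2.677.

μ = 2.640, σ = 2.677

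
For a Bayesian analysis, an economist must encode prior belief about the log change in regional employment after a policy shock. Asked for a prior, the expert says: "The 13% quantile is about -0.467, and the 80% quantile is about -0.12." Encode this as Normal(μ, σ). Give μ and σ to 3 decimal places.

For Normal(μ,σ), the p-quantile is μ + z_p·σ. Here z_{0.13} = -1.126, z_{0.8} = 0.8416.
So -0.467 = μ − 1.126σ and -0.12 = μ + 0.8416σ.
Subtracting: σ = (-0.12 − -0.467)/(0.8416 − (-1.126)) = 0.176.
Then μ = -0.467 − (-1.126)·0.176 = -0.268.

μ = -0.268, σ = 0.176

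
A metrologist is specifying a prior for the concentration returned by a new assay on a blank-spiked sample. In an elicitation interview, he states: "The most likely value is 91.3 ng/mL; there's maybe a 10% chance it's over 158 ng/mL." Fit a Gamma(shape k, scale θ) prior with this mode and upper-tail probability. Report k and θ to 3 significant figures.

k ≈ 7.31, θ ≈ 14.5

Gamma(k,θ) with k>1 has mode (k−1)θ, so θ = 91.3/(k−1).
Need P(X < 158) = 0.9 with θ tied to k this way. Start at k = 2, θ = 91.3: P(X<158) ≈ 0.516.
Too low — raise k to concentrate. Iterating converges to k ≈ 7.31.
Then θ = 91.3/(7.31−1) ≈ 14.5.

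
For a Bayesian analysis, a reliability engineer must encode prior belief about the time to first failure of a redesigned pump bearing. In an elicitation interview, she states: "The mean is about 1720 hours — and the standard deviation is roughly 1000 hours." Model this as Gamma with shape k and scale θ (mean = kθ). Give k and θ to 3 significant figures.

k ≈ 2.96, θ ≈ 581

For Gamma(k, scale θ): mean = kθ, variance = kθ², so CV = 1/√k.
CV = SD/mean = 1000/1720 = 0.5814, hence k = 1/CV² = 2.96.
Then θ = mean/k = 1720/2.96 = 581.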